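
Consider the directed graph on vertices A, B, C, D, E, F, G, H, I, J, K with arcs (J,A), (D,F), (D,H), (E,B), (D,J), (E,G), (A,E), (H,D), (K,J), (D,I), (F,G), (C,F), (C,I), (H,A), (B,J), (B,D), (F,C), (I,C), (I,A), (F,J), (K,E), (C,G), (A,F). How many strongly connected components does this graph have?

{A, B, C, D, E, F, H, I, J} are all mutually reachable — one SCC of size 9.
{K} is an SCC by itself.
{G} is an SCC by itself.
That gives 3 strongly connected components.

3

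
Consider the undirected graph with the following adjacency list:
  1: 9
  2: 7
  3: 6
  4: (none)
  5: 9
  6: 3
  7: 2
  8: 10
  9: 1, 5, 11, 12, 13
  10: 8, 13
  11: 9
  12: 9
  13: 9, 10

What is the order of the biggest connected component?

8

4 is isolated — a component by itself.
Starting from 2 we can reach 2, 7. That is one component of size 2.
Starting from 3 we can reach 3, 6. That is one component of size 2.
Starting from 1 we can reach 1, 5, 8, 9, 10, 11, 12, 13. That is one component of size 8.
The largest has 8 vertices.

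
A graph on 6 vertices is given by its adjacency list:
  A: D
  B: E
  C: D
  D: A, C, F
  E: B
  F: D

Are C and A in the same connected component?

Yes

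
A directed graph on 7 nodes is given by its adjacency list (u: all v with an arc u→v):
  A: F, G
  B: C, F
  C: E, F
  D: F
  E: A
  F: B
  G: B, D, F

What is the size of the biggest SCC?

7

{A, B, C, D, E, F, G} are all mutually reachable — one SCC of size 7.
The largest has 7 vertices.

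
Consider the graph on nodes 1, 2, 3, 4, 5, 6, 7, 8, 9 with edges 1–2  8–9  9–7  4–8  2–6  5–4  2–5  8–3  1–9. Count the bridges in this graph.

The edges on the cycle 1-2-5-4-8-9-1 are not bridges since each lies on that cycle.
But removing 7–9 disconnects 7 from 9; removing 8–3 disconnects 8 from 3; removing 2–6 disconnects 2 from 6 — these are bridges.
That makes 3 bridges.

3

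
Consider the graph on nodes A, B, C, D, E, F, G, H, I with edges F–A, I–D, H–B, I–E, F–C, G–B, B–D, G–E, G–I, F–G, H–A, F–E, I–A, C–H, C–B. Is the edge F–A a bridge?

After removing F–A, the path F-G-I-A still connects them, so the edge is not a bridge.

No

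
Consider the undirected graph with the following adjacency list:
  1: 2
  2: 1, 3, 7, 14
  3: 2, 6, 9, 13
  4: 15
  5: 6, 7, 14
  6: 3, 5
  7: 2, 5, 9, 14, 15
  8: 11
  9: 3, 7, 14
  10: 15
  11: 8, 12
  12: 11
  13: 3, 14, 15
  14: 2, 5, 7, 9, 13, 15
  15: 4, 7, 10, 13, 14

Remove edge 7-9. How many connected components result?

2

7 and 9 are still connected via 7-14-9, so the component count stays at 2.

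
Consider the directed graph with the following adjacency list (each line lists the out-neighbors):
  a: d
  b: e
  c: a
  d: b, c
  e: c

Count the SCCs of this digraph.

{a, b, c, d, e} are all mutually reachable — one SCC of size 5.
That gives 1 strongly connected component.

1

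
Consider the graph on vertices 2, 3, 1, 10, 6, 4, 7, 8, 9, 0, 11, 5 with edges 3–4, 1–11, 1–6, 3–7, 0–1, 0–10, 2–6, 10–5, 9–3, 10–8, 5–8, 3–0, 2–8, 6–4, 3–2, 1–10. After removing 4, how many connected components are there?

1

With 4 gone, the remaining components are: {0, 1, 2, 3, 5, 6, 7, 8, 9, 10, 11}.
That is 1 component.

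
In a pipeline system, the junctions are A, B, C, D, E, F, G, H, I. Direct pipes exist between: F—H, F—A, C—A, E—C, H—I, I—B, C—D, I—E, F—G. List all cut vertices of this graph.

Removing C increases the component count from 1 to 2, so C is a cut vertex.
Removing F increases the component count from 1 to 2, so F is a cut vertex.
Removing I increases the component count from 1 to 2, so I is a cut vertex.
By contrast removing H leaves 1 component; it is not a cut vertex. No other vertex is a cut vertex either.

C, F, I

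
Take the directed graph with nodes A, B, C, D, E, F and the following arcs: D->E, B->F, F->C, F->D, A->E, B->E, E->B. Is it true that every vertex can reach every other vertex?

There is no directed path from C to A, so the graph is not strongly connected.

No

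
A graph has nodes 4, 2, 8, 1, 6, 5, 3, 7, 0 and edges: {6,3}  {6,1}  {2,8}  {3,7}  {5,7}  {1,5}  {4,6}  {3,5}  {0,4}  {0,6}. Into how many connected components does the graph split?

2

Starting from 2 we can reach 2, 8. That is one component of size 2.
Starting from 0 we can reach 0, 1, 3, 4, 5, 6, 7. That is one component of size 7.
Total: 2 components.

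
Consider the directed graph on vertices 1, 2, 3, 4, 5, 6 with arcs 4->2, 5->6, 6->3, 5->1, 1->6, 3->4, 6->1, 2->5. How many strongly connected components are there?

{1, 2, 3, 4, 5, 6} are all mutually reachable — one SCC of size 6.
That gives 1 strongly connected component.

1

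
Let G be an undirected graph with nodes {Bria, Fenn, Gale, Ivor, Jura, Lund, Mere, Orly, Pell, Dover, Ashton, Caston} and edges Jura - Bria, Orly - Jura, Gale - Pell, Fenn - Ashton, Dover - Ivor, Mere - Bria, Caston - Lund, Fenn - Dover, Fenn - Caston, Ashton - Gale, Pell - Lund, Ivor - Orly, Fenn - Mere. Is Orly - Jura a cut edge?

After removing Orly - Jura, the path Orly-Ivor-Dover-Fenn-Mere-Bria-Jura still connects them, so the edge is not a bridge.

No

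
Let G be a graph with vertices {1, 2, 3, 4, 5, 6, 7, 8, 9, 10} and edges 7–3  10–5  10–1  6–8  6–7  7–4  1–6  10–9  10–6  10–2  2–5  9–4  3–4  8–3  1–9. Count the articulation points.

1

Removing 10 increases the component count from 1 to 2, so 10 is a cut vertex.
By contrast removing 1 leaves 1 component; it is not a cut vertex. No other vertex is a cut vertex either.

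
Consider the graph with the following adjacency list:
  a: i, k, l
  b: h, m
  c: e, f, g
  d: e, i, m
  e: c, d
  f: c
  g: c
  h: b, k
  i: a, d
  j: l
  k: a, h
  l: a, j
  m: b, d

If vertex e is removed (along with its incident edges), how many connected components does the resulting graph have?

2

With e gone, the remaining components are: {c, f, g}; {a, b, d, h, i, j, k, l, m}.
That is 2 components.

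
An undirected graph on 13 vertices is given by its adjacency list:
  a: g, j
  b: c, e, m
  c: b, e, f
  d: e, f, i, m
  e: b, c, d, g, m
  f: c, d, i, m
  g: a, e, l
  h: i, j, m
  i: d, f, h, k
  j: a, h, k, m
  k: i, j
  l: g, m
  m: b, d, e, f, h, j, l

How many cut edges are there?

The edges on the cycle m-h-i-f-m are not bridges since each lies on that cycle.
Every edge lies on some cycle, so there are no bridges.

0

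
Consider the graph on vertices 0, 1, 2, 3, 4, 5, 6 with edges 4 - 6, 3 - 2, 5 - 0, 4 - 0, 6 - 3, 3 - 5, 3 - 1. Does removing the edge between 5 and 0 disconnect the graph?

No

After removing 5 - 0, the path 5-3-6-4-0 still connects them, so the edge is not a bridge.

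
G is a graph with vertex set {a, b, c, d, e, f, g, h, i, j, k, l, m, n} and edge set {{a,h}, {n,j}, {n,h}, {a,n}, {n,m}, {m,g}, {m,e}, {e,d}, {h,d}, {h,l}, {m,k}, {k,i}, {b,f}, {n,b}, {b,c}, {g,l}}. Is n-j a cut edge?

Removing n-j leaves no path between n and j: the component count goes from 1 to 2. So it is a bridge.

Yes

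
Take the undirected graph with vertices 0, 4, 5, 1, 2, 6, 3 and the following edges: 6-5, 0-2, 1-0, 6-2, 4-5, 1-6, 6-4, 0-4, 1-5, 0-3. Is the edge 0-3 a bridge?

Removing 0-3 leaves no path between 0 and 3: the component count goes from 1 to 2. So it is a bridge.

Yes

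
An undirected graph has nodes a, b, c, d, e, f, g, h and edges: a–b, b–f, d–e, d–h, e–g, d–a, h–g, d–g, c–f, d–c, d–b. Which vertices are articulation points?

d

Removing d increases the component count from 1 to 2, so d is a cut vertex.
By contrast removing b leaves 1 component; it is not a cut vertex. No other vertex is a cut vertex either.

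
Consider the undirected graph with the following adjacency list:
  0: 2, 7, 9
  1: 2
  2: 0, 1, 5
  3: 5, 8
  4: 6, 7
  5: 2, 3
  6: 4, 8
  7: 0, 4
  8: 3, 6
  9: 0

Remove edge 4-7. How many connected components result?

1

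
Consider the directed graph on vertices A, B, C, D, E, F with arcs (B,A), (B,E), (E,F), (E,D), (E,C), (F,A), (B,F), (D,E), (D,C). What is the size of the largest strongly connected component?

2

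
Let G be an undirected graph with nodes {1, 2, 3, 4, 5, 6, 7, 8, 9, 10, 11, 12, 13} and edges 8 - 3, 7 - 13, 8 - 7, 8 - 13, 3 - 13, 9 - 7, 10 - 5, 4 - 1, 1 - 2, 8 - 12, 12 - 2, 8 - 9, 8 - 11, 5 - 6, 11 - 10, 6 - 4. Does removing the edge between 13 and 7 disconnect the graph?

After removing 13 - 7, the path 13-8-7 still connects them, so the edge is not a bridge.

No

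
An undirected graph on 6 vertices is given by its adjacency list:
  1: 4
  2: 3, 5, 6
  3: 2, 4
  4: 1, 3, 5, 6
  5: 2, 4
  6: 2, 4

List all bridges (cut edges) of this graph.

The edges on the cycle 5-4-6-2-5 are not bridges since each lies on that cycle.
But removing 4-1 disconnects 4 from 1 — this is a bridge.

1-4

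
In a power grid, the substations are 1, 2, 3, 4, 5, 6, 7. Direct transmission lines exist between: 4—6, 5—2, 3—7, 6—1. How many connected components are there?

3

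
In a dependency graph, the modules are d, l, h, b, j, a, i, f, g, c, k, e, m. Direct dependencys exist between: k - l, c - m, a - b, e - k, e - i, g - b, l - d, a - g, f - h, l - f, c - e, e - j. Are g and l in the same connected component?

No

The component containing g is {a, b, g}, and l is not in it.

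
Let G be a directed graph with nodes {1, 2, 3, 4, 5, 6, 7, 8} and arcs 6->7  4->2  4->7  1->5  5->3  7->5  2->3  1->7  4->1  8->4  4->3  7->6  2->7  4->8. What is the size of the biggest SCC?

{4, 8} are all mutually reachable — one SCC of size 2.
{6, 7} are all mutually reachable — one SCC of size 2.
{5} is an SCC by itself.
{2} is an SCC by itself.
{3} is an SCC by itself.
(and 1 more singleton SCC)
The largest has 2 vertices.

2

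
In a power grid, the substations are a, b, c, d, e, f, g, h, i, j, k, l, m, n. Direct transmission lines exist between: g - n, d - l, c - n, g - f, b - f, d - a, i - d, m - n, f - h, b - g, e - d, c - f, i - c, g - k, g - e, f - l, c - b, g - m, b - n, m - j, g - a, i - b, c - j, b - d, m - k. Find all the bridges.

The edges on the cycle i-c-f-g-b-i are not bridges since each lies on that cycle.
But removing f - h disconnects f from h — this is a bridge.

f-h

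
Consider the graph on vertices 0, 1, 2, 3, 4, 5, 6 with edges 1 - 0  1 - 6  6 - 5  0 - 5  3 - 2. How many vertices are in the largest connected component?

4

4 is isolated — a component by itself.
Starting from 2 we can reach 2, 3. That is one component of size 2.
Starting from 0 we can reach 0, 1, 5, 6. That is one component of size 4.
The largest has 4 vertices.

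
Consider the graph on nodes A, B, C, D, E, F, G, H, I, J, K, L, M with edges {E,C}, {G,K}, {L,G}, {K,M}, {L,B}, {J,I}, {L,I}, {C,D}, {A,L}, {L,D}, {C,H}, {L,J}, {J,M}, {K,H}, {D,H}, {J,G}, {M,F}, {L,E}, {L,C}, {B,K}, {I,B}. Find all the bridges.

The edges on the cycle L-E-C-L are not bridges since each lies on that cycle.
But removing A - L disconnects A from L; removing F - M disconnects F from M — these are bridges.

A-L, F-M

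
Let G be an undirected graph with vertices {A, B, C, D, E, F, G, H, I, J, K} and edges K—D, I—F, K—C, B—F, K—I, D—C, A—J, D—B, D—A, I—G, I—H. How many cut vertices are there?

Removing A increases the component count from 2 to 3, so A is a cut vertex.
Removing D increases the component count from 2 to 3, so D is a cut vertex.
Removing I increases the component count from 2 to 4, so I is a cut vertex.
By contrast removing J leaves 2 components; it is not a cut vertex. No other vertex is a cut vertex either.

3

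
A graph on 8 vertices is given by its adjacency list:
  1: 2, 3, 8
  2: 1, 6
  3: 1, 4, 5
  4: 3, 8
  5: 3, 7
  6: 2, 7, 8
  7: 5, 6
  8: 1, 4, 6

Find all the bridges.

The edges on the cycle 6-7-5-3-4-8-1-2-6 are not bridges since each lies on that cycle.
Every edge lies on some cycle, so there are no bridges.

none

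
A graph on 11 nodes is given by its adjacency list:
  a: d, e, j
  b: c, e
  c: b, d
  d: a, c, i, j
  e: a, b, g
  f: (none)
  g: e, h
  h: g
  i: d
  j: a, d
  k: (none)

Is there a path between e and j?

Yes

From e we can reach a, b, c, d, e, g, h, i, j, which includes j.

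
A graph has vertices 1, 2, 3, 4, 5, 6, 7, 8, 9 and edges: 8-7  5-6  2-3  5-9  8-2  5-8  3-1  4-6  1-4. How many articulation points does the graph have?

Removing 5 increases the component count from 1 to 2, so 5 is a cut vertex.
Removing 8 increases the component count from 1 to 2, so 8 is a cut vertex.
By contrast removing 2 leaves 1 component; it is not a cut vertex. No other vertex is a cut vertex either.

2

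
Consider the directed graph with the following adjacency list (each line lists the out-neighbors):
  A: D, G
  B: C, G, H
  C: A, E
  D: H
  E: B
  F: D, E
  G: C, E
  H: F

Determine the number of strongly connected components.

1

{A, B, C, D, E, F, G, H} are all mutually reachable — one SCC of size 8.
That gives 1 strongly connected component.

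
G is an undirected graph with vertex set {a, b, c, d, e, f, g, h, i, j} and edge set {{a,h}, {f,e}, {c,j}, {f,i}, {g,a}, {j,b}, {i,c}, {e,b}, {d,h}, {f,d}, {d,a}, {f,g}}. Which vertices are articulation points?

f

Removing f increases the component count from 1 to 2, so f is a cut vertex.
By contrast removing c leaves 1 component; it is not a cut vertex. No other vertex is a cut vertex either.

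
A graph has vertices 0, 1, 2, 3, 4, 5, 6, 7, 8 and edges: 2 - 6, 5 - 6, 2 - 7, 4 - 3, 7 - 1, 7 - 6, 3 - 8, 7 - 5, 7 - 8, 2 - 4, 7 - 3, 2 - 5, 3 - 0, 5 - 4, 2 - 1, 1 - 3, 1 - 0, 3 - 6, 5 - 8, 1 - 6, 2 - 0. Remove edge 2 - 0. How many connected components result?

1

2 and 0 are still connected via 2-1-0, so the component count stays at 1.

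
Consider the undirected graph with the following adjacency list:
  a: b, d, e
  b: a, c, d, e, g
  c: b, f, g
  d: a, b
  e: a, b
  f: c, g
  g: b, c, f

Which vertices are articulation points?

b

Removing b increases the component count from 1 to 2, so b is a cut vertex.
By contrast removing d leaves 1 component; it is not a cut vertex. No other vertex is a cut vertex either.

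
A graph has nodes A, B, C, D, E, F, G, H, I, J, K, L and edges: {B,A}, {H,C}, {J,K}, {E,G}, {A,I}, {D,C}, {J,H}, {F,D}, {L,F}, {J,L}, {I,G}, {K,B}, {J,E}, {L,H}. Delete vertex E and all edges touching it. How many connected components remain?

With E gone, the remaining components are: {A, B, C, D, F, G, H, I, J, K, L}.
That is 1 component.

1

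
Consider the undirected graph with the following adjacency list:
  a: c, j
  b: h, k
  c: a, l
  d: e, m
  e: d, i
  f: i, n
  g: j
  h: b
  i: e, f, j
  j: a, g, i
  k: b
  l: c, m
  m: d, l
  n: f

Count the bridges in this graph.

The edges on the cycle d-e-i-j-a-c-l-m-d are not bridges since each lies on that cycle.
But removing h-b disconnects h from b; removing f-n disconnects f from n; removing g-j disconnects g from j; removing b-k disconnects b from k — these are bridges.
In total 5 edges are bridges.

5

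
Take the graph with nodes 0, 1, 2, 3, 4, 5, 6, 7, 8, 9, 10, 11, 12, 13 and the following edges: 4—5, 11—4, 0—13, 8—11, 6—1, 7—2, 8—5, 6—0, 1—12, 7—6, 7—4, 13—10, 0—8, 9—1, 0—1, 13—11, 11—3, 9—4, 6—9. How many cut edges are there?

The edges on the cycle 0-13-11-4-5-8-0 are not bridges since each lies on that cycle.
But removing 3—11 disconnects 3 from 11; removing 10—13 disconnects 10 from 13; removing 7—2 disconnects 7 from 2; removing 12—1 disconnects 12 from 1 — these are bridges.
That makes 4 bridges.

4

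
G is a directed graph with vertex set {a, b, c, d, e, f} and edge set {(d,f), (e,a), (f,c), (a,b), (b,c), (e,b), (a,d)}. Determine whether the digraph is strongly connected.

No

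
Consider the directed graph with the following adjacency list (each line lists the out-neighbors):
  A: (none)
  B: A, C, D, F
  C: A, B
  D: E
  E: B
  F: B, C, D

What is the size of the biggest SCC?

{B, C, D, E, F} are all mutually reachable — one SCC of size 5.
{A} is an SCC by itself.
The largest has 5 vertices.

5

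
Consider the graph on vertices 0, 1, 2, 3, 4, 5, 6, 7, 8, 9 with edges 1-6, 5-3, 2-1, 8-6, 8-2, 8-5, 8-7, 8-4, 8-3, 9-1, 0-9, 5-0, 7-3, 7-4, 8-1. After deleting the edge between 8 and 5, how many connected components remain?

1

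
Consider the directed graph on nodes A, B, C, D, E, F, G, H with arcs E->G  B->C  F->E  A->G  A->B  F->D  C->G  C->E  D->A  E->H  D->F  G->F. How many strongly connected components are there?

{A, B, C, D, E, F, G} are all mutually reachable — one SCC of size 7.
{H} is an SCC by itself.
That gives 2 strongly connected components.

2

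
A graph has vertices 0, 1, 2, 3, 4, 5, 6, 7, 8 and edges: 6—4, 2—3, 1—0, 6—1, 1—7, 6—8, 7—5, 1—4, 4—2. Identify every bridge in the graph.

The edges on the cycle 6-1-4-6 are not bridges since each lies on that cycle.
But removing 2—3 disconnects 2 from 3; removing 1—7 disconnects 1 from 7; removing 6—8 disconnects 6 from 8; removing 4—2 disconnects 4 from 2 — these are bridges.
In total 6 edges are bridges.

0-1, 1-7, 2-3, 2-4, 5-7, 6-8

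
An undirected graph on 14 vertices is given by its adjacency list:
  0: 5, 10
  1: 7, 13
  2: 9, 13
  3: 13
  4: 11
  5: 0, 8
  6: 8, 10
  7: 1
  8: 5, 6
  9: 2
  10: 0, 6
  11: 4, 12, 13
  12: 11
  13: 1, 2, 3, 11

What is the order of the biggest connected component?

9

Starting from 0 we can reach 0, 5, 6, 8, 10. That is one component of size 5.
Starting from 1 we can reach 1, 2, 3, 4, 7, 9, 11, 12, 13. That is one component of size 9.
The largest has 9 vertices.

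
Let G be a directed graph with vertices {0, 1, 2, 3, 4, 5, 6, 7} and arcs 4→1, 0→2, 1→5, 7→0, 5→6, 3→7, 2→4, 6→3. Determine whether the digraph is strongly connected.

From 2 we can reach every vertex (0, 1, 2, 3, 4, 5, 6, 7), and every vertex can reach 2 (0, 1, 2, 3, 4, 5, 6, 7). So the whole graph is one strongly connected component.

Yes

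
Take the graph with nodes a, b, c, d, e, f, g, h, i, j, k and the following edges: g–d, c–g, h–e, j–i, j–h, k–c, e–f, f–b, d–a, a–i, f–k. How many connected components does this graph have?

1

Starting from a we can reach a, b, c, d, e, f, g, h, i, j, k. That is one component of size 11.
Total: 1 component.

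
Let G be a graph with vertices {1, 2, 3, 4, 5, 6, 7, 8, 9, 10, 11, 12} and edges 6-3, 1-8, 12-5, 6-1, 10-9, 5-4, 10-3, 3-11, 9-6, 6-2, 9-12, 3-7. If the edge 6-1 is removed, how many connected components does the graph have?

2

Before removal there is 1 component.
6-1 is a bridge — removing it separates 6's side from 1's side.
After removal: 2 components.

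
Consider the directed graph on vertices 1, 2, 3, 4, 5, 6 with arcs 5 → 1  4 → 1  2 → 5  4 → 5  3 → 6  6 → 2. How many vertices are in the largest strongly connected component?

{2} is an SCC by itself.
{3} is an SCC by itself.
{1} is an SCC by itself.
{4} is an SCC by itself.
{6} is an SCC by itself.
(and 1 more singleton SCC)
The largest has 1 vertex.

1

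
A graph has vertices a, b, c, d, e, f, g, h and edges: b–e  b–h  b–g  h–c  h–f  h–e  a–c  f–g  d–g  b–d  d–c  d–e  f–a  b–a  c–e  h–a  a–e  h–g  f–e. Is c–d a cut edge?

After removing c–d, the path c-e-d still connects them, so the edge is not a bridge.

No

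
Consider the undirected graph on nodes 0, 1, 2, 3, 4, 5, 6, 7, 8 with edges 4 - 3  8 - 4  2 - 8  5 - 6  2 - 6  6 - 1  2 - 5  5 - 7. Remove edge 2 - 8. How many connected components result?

3

Before removal there are 2 components.
2 - 8 is a bridge — removing it separates 2's side from 8's side.
After removal: 3 components.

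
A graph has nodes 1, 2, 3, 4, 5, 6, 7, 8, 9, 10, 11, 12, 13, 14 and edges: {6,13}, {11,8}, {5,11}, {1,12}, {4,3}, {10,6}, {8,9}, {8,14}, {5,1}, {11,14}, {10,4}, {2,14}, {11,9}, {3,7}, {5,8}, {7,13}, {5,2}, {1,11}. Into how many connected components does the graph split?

Starting from 3 we can reach 3, 4, 6, 7, 10, 13. That is one component of size 6.
Starting from 1 we can reach 1, 2, 5, 8, 9, 11, 12, 14. That is one component of size 8.
Total: 2 components.

2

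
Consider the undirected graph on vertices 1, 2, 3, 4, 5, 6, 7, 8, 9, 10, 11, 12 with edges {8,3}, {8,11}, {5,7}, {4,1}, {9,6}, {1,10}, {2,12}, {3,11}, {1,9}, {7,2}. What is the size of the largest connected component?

5

Starting from 3 we can reach 3, 8, 11. That is one component of size 3.
Starting from 2 we can reach 2, 5, 7, 12. That is one component of size 4.
Starting from 1 we can reach 1, 4, 6, 9, 10. That is one component of size 5.
The largest has 5 vertices.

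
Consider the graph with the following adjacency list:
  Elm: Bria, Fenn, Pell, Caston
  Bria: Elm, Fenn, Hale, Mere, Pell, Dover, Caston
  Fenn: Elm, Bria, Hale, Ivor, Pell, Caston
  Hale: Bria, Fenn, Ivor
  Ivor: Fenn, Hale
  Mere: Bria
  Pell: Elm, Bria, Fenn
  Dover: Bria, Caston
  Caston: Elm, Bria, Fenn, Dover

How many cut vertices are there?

1

Removing Bria increases the component count from 1 to 2, so Bria is a cut vertex.
By contrast removing Mere leaves 1 component; it is not a cut vertex. No other vertex is a cut vertex either.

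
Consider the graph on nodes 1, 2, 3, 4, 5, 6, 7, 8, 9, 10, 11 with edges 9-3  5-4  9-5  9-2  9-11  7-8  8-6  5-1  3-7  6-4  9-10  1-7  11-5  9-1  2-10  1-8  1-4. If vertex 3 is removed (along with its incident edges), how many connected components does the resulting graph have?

With 3 gone, the remaining components are: {1, 2, 4, 5, 6, 7, 8, 9, 10, 11}.
That is 1 component.

1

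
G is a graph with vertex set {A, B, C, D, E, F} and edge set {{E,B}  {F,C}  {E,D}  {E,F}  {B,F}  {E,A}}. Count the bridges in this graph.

The edges on the cycle E-B-F-E are not bridges since each lies on that cycle.
But removing F—C disconnects F from C; removing E—D disconnects E from D; removing E—A disconnects E from A — these are bridges.
That makes 3 bridges.

3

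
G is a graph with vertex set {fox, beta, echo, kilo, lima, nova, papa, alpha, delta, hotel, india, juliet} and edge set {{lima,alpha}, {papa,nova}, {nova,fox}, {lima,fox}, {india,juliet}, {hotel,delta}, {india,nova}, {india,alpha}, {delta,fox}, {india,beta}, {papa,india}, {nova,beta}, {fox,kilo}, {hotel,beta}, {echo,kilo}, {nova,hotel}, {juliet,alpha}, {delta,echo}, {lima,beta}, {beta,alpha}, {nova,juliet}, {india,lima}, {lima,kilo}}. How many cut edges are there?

The edges on the cycle papa-india-lima-kilo-fox-delta-hotel-nova-papa are not bridges since each lies on that cycle.
Every edge lies on some cycle, so there are no bridges.

0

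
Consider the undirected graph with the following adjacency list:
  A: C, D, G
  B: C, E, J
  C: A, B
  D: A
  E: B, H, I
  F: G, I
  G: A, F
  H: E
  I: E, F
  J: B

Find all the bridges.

A-D, B-J, E-H

The edges on the cycle G-A-C-B-E-I-F-G are not bridges since each lies on that cycle.
But removing J-B disconnects J from B; removing A-D disconnects A from D; removing H-E disconnects H from E — these are bridges.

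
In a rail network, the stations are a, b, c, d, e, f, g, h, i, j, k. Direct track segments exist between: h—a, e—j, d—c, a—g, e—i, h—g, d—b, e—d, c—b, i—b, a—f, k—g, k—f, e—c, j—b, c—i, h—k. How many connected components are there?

Starting from a we can reach a, f, g, h, k. That is one component of size 5.
Starting from b we can reach b, c, d, e, i, j. That is one component of size 6.
Total: 2 components.

2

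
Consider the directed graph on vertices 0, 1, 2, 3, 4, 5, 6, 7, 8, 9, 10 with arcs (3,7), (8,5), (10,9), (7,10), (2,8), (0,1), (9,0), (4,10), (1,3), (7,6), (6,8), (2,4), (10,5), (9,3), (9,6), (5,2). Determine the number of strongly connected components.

{0, 1, 2, 3, 4, 5, 6, 7, 8, 9, 10} are all mutually reachable — one SCC of size 11.
That gives 1 strongly connected component.

1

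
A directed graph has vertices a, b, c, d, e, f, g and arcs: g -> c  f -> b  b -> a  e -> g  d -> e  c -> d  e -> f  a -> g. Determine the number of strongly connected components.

1

{a, b, c, d, e, f, g} are all mutually reachable — one SCC of size 7.
That gives 1 strongly connected component.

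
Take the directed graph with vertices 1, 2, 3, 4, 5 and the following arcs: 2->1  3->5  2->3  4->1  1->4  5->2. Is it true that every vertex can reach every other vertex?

No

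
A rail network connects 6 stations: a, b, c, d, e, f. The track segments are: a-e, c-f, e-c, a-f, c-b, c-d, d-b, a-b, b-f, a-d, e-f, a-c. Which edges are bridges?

none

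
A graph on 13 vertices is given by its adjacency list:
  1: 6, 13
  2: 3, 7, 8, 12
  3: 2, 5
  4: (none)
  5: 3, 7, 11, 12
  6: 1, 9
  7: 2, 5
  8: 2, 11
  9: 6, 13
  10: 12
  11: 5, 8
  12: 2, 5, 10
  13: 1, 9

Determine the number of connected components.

3

4 is isolated — a component by itself.
Starting from 1 we can reach 1, 6, 9, 13. That is one component of size 4.
Starting from 2 we can reach 2, 3, 5, 7, 8, 10, 11, 12. That is one component of size 8.
Total: 3 components.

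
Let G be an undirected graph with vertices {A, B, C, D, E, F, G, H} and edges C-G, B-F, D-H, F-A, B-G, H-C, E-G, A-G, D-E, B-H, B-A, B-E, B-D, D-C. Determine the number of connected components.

1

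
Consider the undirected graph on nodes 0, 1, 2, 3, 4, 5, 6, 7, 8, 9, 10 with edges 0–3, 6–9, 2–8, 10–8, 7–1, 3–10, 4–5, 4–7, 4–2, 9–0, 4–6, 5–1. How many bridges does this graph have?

0

The edges on the cycle 4-5-1-7-4 are not bridges since each lies on that cycle.
Every edge lies on some cycle, so there are no bridges.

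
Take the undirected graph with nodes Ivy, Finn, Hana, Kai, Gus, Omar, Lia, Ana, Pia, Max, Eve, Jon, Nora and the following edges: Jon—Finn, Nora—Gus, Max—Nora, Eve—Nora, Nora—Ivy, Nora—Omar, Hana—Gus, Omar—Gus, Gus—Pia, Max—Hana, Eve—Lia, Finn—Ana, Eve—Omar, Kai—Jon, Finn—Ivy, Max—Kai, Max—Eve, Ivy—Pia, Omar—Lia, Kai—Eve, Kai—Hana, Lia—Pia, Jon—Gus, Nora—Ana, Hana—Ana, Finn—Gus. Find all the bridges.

The edges on the cycle Max-Kai-Eve-Lia-Pia-Gus-Nora-Max are not bridges since each lies on that cycle.
Every edge lies on some cycle, so there are no bridges.

none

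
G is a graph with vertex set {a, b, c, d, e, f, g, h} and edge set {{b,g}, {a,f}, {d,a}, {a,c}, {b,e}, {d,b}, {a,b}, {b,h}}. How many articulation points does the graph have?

2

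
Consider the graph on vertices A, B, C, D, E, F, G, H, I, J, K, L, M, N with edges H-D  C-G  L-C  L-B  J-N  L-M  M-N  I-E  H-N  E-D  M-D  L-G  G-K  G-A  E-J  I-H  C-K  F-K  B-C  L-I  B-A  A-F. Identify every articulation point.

Removing L increases the component count from 1 to 2, so L is a cut vertex.
By contrast removing E leaves 1 component; it is not a cut vertex. No other vertex is a cut vertex either.

L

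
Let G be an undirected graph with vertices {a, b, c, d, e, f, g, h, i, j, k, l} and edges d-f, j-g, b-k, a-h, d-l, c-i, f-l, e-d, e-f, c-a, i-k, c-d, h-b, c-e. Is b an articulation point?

No

Deleting b leaves 2 components (was 2), so b is not a cut vertex.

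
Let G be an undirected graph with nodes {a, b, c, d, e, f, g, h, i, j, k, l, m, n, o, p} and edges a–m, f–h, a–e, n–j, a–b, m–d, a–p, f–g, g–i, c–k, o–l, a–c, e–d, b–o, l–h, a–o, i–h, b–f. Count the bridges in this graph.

4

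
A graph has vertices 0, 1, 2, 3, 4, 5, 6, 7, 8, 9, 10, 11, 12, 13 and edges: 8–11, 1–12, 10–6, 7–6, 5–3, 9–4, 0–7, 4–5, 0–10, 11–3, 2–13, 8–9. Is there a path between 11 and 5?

From 11 we can reach 3, 4, 5, 8, 9, 11, which includes 5.

Yes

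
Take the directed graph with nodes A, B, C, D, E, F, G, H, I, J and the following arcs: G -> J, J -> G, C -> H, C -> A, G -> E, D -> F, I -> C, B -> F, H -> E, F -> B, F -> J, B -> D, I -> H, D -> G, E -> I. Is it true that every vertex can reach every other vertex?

No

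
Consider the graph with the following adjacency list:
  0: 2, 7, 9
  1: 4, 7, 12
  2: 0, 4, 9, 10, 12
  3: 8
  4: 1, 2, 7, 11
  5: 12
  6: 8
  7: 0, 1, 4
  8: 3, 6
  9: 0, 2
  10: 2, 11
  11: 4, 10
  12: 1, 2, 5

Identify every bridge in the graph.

12-5, 3-8, 6-8

The edges on the cycle 4-11-10-2-4 are not bridges since each lies on that cycle.
But removing 12-5 disconnects 12 from 5; removing 8-6 disconnects 8 from 6; removing 3-8 disconnects 3 from 8 — these are bridges.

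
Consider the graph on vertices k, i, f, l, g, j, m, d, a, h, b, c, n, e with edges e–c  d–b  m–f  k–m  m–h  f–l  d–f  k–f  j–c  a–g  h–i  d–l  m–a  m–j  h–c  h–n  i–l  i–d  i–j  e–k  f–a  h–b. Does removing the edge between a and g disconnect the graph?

Removing a–g leaves no path between a and g: the component count goes from 1 to 2. So it is a bridge.

Yes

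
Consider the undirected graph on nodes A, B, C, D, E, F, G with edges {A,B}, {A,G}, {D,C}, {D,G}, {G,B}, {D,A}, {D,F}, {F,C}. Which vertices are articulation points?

D

Removing D increases the component count from 2 to 3, so D is a cut vertex.
By contrast removing G leaves 2 components; it is not a cut vertex. No other vertex is a cut vertex either.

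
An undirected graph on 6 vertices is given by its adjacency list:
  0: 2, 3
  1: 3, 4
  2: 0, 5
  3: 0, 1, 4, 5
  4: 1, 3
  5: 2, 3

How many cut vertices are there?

1

Removing 3 increases the component count from 1 to 2, so 3 is a cut vertex.
By contrast removing 2 leaves 1 component; it is not a cut vertex. No other vertex is a cut vertex either.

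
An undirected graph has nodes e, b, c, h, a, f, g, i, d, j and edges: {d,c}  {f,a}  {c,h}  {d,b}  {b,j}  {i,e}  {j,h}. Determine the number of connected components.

g is isolated — a component by itself.
Starting from a we can reach a, f. That is one component of size 2.
Starting from e we can reach e, i. That is one component of size 2.
Starting from b we can reach b, c, d, h, j. That is one component of size 5.
Total: 4 components.

4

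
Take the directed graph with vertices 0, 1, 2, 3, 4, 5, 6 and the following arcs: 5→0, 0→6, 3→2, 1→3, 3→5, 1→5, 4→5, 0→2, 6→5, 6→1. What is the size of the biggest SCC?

5

{0, 1, 3, 5, 6} are all mutually reachable — one SCC of size 5.
{2} is an SCC by itself.
{4} is an SCC by itself.
The largest has 5 vertices.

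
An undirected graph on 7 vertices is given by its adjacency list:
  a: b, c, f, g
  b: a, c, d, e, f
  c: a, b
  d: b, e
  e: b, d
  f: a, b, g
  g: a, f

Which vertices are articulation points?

Removing b increases the component count from 1 to 2, so b is a cut vertex.
By contrast removing d leaves 1 component; it is not a cut vertex. No other vertex is a cut vertex either.

b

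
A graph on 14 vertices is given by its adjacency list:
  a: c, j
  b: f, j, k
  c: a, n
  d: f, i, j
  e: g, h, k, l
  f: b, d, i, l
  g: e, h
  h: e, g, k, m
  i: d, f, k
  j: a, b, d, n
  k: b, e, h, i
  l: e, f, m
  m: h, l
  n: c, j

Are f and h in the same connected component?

From f we can reach a, b, c, d, e, f, g, h, i, j, k, l, m, n, which includes h.

Yes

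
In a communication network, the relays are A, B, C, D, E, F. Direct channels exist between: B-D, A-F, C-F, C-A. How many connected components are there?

3

E is isolated — a component by itself.
Starting from B we can reach B, D. That is one component of size 2.
Starting from A we can reach A, C, F. That is one component of size 3.
Total: 3 components.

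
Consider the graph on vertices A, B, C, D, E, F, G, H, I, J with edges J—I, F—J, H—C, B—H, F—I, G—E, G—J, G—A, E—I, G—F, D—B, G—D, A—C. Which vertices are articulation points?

G

Removing G increases the component count from 1 to 2, so G is a cut vertex.
By contrast removing H leaves 1 component; it is not a cut vertex. No other vertex is a cut vertex either.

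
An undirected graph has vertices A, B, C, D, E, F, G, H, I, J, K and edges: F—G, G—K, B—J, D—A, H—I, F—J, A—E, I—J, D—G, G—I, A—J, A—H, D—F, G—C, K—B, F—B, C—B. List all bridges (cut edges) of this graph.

A-E

The edges on the cycle F-G-C-B-F are not bridges since each lies on that cycle.
But removing A—E disconnects A from E — this is a bridge.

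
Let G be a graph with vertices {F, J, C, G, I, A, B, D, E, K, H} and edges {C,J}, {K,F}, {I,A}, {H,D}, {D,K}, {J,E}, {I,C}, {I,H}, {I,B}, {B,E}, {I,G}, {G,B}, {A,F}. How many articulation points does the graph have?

Removing I increases the component count from 1 to 2, so I is a cut vertex.
By contrast removing B leaves 1 component; it is not a cut vertex. No other vertex is a cut vertex either.

1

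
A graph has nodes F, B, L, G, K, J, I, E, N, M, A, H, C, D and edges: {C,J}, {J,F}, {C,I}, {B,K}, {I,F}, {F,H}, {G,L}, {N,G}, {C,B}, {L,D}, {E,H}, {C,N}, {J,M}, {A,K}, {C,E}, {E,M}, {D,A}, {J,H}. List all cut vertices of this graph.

Removing C increases the component count from 1 to 2, so C is a cut vertex.
By contrast removing M leaves 1 component; it is not a cut vertex. No other vertex is a cut vertex either.

C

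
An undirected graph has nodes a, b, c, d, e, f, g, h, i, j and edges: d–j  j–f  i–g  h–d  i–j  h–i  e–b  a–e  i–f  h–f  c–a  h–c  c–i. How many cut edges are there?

4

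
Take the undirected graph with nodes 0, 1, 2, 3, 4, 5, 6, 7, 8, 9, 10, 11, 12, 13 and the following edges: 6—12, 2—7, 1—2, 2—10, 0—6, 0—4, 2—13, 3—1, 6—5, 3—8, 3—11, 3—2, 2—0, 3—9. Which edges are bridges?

The edges on the cycle 3-1-2-3 are not bridges since each lies on that cycle.
But removing 3—11 disconnects 3 from 11; removing 6—5 disconnects 6 from 5; removing 3—8 disconnects 3 from 8; removing 2—10 disconnects 2 from 10 — these are bridges.
In total 11 edges are bridges.

0-2, 0-4, 0-6, 10-2, 11-3, 12-6, 13-2, 2-7, 3-8, 3-9, 5-6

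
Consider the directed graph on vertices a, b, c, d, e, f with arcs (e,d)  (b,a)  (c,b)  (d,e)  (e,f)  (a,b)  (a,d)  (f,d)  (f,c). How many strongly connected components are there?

1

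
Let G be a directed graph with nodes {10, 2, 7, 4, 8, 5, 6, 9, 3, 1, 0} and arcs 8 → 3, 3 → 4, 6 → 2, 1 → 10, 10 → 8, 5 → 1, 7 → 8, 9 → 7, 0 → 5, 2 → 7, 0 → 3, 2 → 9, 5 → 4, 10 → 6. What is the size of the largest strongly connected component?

1

{5} is an SCC by itself.
{1} is an SCC by itself.
{6} is an SCC by itself.
{0} is an SCC by itself.
{3} is an SCC by itself.
(and 6 more singleton SCCs)
The largest has 1 vertex.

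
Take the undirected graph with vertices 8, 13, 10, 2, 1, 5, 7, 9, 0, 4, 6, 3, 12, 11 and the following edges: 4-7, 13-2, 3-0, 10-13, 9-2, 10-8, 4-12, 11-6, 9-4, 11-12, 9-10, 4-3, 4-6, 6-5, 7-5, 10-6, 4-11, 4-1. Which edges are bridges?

0-3, 1-4, 10-8, 3-4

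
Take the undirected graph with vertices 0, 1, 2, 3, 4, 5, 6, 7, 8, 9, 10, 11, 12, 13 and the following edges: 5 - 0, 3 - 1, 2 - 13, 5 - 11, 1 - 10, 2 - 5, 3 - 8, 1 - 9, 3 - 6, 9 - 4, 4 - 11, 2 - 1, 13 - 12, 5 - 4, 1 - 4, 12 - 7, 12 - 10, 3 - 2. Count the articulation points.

3

Removing 3 increases the component count from 1 to 3, so 3 is a cut vertex.
Removing 5 increases the component count from 1 to 2, so 5 is a cut vertex.
Removing 12 increases the component count from 1 to 2, so 12 is a cut vertex.
By contrast removing 2 leaves 1 component; it is not a cut vertex. No other vertex is a cut vertex either.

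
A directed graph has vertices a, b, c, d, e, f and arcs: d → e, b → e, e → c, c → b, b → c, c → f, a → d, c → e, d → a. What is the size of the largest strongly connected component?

3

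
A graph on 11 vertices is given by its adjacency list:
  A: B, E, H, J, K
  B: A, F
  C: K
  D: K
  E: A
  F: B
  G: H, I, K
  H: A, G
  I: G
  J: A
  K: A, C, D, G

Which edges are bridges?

The edges on the cycle K-G-H-A-K are not bridges since each lies on that cycle.
But removing G-I disconnects G from I; removing K-C disconnects K from C; removing J-A disconnects J from A; removing A-E disconnects A from E — these are bridges.
In total 7 edges are bridges.

A-B, A-E, A-J, B-F, C-K, D-K, G-I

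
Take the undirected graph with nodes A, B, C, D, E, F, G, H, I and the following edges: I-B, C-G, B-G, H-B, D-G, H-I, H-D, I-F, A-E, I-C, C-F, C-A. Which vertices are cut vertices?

A, C

Removing A increases the component count from 1 to 2, so A is a cut vertex.
Removing C increases the component count from 1 to 2, so C is a cut vertex.
By contrast removing I leaves 1 component; it is not a cut vertex. No other vertex is a cut vertex either.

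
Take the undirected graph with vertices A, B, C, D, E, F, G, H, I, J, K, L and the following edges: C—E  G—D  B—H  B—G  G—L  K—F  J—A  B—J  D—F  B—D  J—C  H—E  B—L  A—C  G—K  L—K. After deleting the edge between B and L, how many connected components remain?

2

B and L are still connected via B-G-L, so the component count stays at 2.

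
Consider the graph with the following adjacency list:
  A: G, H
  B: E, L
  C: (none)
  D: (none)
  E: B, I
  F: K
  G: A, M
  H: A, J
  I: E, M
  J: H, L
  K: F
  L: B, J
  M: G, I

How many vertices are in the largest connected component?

9

D is isolated — a component by itself.
C is isolated — a component by itself.
Starting from F we can reach F, K. That is one component of size 2.
Starting from A we can reach A, B, E, G, H, I, J, L, M. That is one component of size 9.
The largest has 9 vertices.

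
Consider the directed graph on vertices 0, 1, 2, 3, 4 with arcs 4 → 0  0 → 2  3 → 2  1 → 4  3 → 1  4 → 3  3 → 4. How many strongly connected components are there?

3

{1, 3, 4} are all mutually reachable — one SCC of size 3.
{2} is an SCC by itself.
{0} is an SCC by itself.
That gives 3 strongly connected components.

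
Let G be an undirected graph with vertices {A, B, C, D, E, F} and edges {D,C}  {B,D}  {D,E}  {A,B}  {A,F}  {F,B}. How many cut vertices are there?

Removing B increases the component count from 1 to 2, so B is a cut vertex.
Removing D increases the component count from 1 to 3, so D is a cut vertex.
By contrast removing F leaves 1 component; it is not a cut vertex. No other vertex is a cut vertex either.

2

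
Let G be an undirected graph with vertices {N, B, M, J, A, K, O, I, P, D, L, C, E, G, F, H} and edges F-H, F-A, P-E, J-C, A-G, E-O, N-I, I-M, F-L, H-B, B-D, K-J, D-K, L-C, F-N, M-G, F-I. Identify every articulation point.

E, F

Removing E increases the component count from 2 to 3, so E is a cut vertex.
Removing F increases the component count from 2 to 3, so F is a cut vertex.
By contrast removing L leaves 2 components; it is not a cut vertex. No other vertex is a cut vertex either.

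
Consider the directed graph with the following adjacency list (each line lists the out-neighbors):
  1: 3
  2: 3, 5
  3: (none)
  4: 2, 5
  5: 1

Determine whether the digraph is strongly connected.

No

There is no directed path from 2 to 4, so the graph is not strongly connected.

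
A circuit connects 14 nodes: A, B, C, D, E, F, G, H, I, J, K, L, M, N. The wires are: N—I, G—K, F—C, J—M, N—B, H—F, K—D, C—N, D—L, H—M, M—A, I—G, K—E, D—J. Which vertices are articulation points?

Removing D increases the component count from 1 to 2, so D is a cut vertex.
Removing K increases the component count from 1 to 2, so K is a cut vertex.
Removing M increases the component count from 1 to 2, so M is a cut vertex.
Likewise N is a cut vertex.
By contrast removing C leaves 1 component; it is not a cut vertex. No other vertex is a cut vertex either.

D, K, M, N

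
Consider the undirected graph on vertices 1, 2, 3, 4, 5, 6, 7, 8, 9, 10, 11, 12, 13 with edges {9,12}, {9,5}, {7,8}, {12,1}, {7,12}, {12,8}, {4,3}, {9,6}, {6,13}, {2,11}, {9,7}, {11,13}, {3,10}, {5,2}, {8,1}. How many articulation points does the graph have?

2

Removing 3 increases the component count from 2 to 3, so 3 is a cut vertex.
Removing 9 increases the component count from 2 to 3, so 9 is a cut vertex.
By contrast removing 10 leaves 2 components; it is not a cut vertex. No other vertex is a cut vertex either.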